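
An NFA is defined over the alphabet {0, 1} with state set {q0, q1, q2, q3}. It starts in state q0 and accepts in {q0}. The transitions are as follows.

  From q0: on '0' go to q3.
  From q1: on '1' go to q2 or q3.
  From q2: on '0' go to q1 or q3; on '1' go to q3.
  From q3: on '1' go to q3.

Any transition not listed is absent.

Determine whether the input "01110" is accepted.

Start in {q0}.
Read '0': q0→{q3}; now {q3}.
Read '1': q3→{q3}; now {q3}.
Read '1': q3→{q3}; now {q3}.
Read '1': q3→{q3}; now {q3}.
Read '0': q3→∅; now ∅.
The final set ∅ contains no accepting state.

No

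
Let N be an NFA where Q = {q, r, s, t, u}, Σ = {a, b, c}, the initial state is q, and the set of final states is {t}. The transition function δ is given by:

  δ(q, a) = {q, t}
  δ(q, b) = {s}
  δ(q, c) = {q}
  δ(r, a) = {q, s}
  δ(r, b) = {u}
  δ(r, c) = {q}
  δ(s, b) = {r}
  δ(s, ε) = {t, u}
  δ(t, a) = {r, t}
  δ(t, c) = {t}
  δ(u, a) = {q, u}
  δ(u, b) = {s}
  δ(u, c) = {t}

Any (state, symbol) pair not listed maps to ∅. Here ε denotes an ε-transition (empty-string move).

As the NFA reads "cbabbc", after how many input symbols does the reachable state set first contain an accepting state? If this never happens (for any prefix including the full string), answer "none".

2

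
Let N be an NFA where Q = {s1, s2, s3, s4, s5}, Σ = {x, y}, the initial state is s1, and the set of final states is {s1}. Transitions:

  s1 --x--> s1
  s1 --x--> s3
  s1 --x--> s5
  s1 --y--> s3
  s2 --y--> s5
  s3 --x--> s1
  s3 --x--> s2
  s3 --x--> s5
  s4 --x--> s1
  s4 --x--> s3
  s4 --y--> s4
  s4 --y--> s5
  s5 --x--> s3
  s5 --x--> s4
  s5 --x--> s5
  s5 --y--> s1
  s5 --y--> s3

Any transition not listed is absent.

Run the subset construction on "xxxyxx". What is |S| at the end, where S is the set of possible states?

Start in {s1}.
Read 'x': s1→{s1, s3, s5}; now {s1, s3, s5}.
Read 'x': s1→{s1, s3, s5}, s3→{s1, s2, s5}, s5→{s3, s4, s5}; now {s1, s2, s3, s4, s5}.
Read 'x': s1→{s1, s3, s5}, s2→∅, s3→{s1, s2, s5}, s4→{s1, s3}, s5→{s3, s4, s5}; now {s1, s2, s3, s4, s5}.
Read 'y': s1→{s3}, s2→{s5}, s3→∅, s4→{s4, s5}, s5→{s1, s3}; now {s1, s3, s4, s5}.
Read 'x': s1→{s1, s3, s5}, s3→{s1, s2, s5}, s4→{s1, s3}, s5→{s3, s4, s5}; now {s1, s2, s3, s4, s5}.
Read 'x': s1→{s1, s3, s5}, s2→∅, s3→{s1, s2, s5}, s4→{s1, s3}, s5→{s3, s4, s5}; now {s1, s2, s3, s4, s5}.
That set has 5 states.

5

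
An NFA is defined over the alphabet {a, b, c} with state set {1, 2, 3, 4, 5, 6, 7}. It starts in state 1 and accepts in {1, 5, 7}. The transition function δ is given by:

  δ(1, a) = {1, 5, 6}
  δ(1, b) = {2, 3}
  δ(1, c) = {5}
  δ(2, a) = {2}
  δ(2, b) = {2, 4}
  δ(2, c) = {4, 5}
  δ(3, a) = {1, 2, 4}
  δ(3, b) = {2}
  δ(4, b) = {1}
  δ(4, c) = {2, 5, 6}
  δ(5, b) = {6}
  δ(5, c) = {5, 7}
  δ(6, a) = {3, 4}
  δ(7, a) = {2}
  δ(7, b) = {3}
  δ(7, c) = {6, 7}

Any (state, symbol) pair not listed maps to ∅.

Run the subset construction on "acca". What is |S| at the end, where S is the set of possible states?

Start in {1}.
Read 'a': {1} → {1, 5, 6}.
Read 'c': {1, 5, 6} → {5, 7}.
Read 'c': {5, 7} → {5, 6, 7}.
Read 'a': {5, 6, 7} → {2, 3, 4}.
That set has 3 states.

3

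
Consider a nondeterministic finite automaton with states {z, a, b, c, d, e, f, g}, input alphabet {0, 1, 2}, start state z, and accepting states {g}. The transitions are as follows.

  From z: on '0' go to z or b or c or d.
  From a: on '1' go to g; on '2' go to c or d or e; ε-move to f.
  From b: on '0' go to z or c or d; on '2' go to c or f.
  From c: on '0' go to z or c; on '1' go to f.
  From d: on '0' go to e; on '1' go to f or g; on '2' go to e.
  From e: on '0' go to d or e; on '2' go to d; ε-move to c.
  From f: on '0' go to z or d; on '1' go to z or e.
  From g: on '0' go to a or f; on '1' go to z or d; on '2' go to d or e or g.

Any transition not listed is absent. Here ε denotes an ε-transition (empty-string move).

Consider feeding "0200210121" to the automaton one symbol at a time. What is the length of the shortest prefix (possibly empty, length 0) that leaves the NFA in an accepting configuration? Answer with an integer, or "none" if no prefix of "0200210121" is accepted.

Start in {z}.
Read '0': {z} → {z, b, c, d}.
Read '2': {z, b, c, d} → {c, e, f}.
Read '0': {c, e, f} → {z, c, d, e}.
Read '0': {z, c, d, e} → {z, b, c, d, e}.
Read '2': {z, b, c, d, e} → {c, d, e, f}.
Read '1': {c, d, e, f} → {z, c, e, f, g}.
None of the earlier sets intersect F, but {z, c, e, f, g} does.

6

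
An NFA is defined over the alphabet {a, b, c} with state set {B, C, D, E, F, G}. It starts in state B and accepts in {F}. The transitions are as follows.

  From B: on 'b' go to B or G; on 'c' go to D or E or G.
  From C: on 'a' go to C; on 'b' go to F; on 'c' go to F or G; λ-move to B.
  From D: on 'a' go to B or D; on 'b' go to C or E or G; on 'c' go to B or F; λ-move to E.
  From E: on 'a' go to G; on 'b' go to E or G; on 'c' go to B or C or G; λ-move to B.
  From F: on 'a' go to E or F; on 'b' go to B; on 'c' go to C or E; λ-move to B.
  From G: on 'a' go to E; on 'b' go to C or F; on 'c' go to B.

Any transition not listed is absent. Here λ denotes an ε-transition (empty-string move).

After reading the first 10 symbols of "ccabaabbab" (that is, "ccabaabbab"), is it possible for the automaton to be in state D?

No

Start in {B}.
Read 'c': {B} → {B, D, E, G}.
Read 'c': {B, D, E, G} → {B, C, D, E, F, G}.
Read 'a': {B, C, D, E, F, G} → {B, C, D, E, F, G}.
Read 'b': {B, C, D, E, F, G} → {B, C, E, F, G}.
Read 'a': {B, C, E, F, G} → {B, C, E, F, G}.
Read 'a': {B, C, E, F, G} → {B, C, E, F, G}.
Read 'b': {B, C, E, F, G} → {B, C, E, F, G}.
Read 'b': {B, C, E, F, G} → {B, C, E, F, G}.
Read 'a': {B, C, E, F, G} → {B, C, E, F, G}.
Read 'b': {B, C, E, F, G} → {B, C, E, F, G}.
State D is not in {B, C, E, F, G}.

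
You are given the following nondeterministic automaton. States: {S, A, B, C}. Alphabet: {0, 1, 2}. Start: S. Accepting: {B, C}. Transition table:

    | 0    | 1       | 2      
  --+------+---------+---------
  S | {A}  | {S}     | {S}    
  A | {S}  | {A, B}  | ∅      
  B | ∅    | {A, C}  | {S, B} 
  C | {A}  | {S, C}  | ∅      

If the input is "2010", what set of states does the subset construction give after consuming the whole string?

{S}

Start in {S}.
Read '2': S→{S}; now {S}.
Read '0': S→{A}; now {A}.
Read '1': A→{A, B}; now {A, B}.
Read '0': A→{S}, B→∅; now {S}.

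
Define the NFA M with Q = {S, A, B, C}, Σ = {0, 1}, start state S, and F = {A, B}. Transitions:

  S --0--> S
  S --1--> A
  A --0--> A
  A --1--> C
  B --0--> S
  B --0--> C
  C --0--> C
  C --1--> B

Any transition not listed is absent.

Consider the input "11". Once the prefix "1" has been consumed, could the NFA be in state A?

Start in {S}.
Read '1': {S} → {A}.
State A is in {A}.

Yes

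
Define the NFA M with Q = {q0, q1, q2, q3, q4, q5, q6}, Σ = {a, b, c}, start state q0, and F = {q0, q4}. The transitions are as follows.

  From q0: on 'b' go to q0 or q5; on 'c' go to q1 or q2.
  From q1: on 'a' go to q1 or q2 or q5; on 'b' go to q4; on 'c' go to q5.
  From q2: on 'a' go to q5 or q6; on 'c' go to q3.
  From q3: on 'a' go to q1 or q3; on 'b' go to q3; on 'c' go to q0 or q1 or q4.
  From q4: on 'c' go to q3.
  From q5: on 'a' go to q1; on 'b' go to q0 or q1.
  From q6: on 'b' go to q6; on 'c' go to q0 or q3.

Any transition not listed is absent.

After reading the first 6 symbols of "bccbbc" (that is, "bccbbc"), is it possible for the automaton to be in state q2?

Start in {q0}.
Read 'b': q0→{q0, q5}; now {q0, q5}.
Read 'c': q0→{q1, q2}, q5→∅; now {q1, q2}.
Read 'c': q1→{q5}, q2→{q3}; now {q3, q5}.
Read 'b': q3→{q3}, q5→{q0, q1}; now {q0, q1, q3}.
Read 'b': q0→{q0, q5}, q1→{q4}, q3→{q3}; now {q0, q3, q4, q5}.
Read 'c': q0→{q1, q2}, q3→{q0, q1, q4}, q4→{q3}, q5→∅; now {q0, q1, q2, q3, q4}.
State q2 is in {q0, q1, q2, q3, q4}.

Yes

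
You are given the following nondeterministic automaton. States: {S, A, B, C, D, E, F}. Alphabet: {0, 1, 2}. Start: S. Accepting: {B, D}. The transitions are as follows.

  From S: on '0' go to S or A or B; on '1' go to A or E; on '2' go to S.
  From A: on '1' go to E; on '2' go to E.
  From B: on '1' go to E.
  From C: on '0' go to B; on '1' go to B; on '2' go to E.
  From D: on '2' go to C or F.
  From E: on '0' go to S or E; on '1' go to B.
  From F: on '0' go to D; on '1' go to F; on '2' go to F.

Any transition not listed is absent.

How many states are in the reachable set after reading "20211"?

Start in {S}.
Read '2': {S} → {S}.
Read '0': {S} → {S, A, B}.
Read '2': {S, A, B} → {S, E}.
Read '1': {S, E} → {A, B, E}.
Read '1': {A, B, E} → {B, E}.
That set has 2 states.

2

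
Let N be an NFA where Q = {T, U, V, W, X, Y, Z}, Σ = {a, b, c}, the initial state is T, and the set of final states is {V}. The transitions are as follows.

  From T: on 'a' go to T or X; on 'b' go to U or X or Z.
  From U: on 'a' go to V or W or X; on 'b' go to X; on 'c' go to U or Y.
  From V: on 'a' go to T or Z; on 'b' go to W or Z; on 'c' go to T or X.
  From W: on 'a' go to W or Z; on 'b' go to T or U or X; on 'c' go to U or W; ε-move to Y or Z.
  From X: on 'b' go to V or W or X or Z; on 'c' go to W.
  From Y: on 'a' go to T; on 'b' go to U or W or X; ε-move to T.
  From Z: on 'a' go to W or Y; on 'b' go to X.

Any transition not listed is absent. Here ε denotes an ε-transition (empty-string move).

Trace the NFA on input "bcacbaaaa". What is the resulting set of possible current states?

{T, W, X, Y, Z}

Start in {T}.
Read 'b': {T} → {U, X, Z}.
Read 'c': {U, X, Z} → {T, U, W, Y, Z}.
Read 'a': {T, U, W, Y, Z} → {T, V, W, X, Y, Z}.
Read 'c': {T, V, W, X, Y, Z} → {T, U, W, X, Y, Z}.
Read 'b': {T, U, W, X, Y, Z} → {T, U, V, W, X, Y, Z}.
Read 'a': {T, U, V, W, X, Y, Z} → {T, V, W, X, Y, Z}.
Read 'a': {T, V, W, X, Y, Z} → {T, W, X, Y, Z}.
Read 'a': {T, W, X, Y, Z} → {T, W, X, Y, Z}.
Read 'a': {T, W, X, Y, Z} → {T, W, X, Y, Z}.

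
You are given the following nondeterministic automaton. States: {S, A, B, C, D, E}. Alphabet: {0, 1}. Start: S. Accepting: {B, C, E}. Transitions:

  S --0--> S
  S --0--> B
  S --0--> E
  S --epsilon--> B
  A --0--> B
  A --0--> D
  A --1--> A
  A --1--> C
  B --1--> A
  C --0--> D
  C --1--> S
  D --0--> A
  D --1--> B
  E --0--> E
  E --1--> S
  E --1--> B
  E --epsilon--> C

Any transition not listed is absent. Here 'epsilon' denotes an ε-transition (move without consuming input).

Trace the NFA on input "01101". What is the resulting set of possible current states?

{A, B}

Start: ε-closure({S}) = {S, B}.
Read '0': {S, B} → {S, B, C, E}.
Read '1': {S, B, C, E} → {S, A, B}.
Read '1': {S, A, B} → {A, C}.
Read '0': {A, C} → {B, D}.
Read '1': {B, D} → {A, B}.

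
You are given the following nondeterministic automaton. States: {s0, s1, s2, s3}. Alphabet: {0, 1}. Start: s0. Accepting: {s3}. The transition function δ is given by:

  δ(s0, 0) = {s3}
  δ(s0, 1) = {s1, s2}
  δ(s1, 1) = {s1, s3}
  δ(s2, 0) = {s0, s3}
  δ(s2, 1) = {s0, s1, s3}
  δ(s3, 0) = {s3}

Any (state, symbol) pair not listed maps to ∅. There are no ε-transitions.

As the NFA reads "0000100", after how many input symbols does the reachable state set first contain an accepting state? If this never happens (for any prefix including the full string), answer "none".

1

Start in {s0}.
Read '0': {s0} → {s3}.
None of the earlier sets intersect F, but {s3} does.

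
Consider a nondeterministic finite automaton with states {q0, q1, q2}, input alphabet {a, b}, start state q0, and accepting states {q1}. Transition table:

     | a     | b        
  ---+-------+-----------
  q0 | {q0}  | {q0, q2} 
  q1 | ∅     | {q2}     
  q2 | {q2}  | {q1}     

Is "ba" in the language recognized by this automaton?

No

Start in {q0}.
Read 'b': q0→{q0, q2}; now {q0, q2}.
Read 'a': q0→{q0}, q2→{q2}; now {q0, q2}.
The final set {q0, q2} contains no accepting state.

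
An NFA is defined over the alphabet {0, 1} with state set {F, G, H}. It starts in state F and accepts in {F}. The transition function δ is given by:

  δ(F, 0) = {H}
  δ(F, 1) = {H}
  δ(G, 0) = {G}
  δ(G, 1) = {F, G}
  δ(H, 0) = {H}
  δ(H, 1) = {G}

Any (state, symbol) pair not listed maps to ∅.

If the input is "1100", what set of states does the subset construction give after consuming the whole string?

{G}

Start in {F}.
Read '1': {F} → {H}.
Read '1': {H} → {G}.
Read '0': {G} → {G}.
Read '0': {G} → {G}.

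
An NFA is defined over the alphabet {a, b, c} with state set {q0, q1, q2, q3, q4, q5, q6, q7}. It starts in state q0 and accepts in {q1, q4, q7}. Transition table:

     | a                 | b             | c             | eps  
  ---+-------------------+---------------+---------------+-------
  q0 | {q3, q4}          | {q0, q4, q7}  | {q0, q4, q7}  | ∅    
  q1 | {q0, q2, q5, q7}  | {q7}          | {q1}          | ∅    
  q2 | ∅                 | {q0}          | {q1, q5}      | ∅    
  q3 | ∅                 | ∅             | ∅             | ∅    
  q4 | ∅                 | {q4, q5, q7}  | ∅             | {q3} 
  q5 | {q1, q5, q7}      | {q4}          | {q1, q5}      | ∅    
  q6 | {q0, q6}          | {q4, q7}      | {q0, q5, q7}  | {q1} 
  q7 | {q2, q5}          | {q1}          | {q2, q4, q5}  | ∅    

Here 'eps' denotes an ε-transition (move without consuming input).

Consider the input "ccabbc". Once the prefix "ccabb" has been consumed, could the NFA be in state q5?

Yes

Start in {q0}.
Read 'c': q0→{q0, q4, q7}; union {q0, q4, q7}; ε-closure = {q0, q3, q4, q7}.
Read 'c': q0→{q0, q4, q7}, q3→∅, q4→∅, q7→{q2, q4, q5}; union {q0, q2, q4, q5, q7}; ε-closure = {q0, q2, q3, q4, q5, q7}.
Read 'a': q0→{q3, q4}, q2→∅, q3→∅, q4→∅, q5→{q1, q5, q7}, q7→{q2, q5}; now {q1, q2, q3, q4, q5, q7}.
Read 'b': q1→{q7}, q2→{q0}, q3→∅, q4→{q4, q5, q7}, q5→{q4}, q7→{q1}; union {q0, q1, q4, q5, q7}; ε-closure = {q0, q1, q3, q4, q5, q7}.
Read 'b': q0→{q0, q4, q7}, q1→{q7}, q3→∅, q4→{q4, q5, q7}, q5→{q4}, q7→{q1}; union {q0, q1, q4, q5, q7}; ε-closure = {q0, q1, q3, q4, q5, q7}.
State q5 is in {q0, q1, q3, q4, q5, q7}.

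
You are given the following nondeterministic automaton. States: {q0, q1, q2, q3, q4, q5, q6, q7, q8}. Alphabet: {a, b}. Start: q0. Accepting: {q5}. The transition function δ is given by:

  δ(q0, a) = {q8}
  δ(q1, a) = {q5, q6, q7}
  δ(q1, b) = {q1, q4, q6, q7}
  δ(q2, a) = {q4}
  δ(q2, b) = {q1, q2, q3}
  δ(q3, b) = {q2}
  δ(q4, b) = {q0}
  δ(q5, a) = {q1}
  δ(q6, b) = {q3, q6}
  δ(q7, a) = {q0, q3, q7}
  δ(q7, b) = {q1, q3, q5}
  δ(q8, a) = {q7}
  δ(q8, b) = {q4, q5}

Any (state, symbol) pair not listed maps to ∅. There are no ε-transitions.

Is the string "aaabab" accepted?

Yes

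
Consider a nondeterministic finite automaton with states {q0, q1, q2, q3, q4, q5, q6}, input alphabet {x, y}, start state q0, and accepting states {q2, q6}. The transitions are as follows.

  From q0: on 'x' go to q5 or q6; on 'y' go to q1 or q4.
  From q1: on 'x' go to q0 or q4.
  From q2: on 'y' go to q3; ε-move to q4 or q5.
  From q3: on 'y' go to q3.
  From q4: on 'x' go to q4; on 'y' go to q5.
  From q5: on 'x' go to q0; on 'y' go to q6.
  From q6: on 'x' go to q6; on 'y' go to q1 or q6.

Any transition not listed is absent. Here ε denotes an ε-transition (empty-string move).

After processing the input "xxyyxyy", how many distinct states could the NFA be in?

3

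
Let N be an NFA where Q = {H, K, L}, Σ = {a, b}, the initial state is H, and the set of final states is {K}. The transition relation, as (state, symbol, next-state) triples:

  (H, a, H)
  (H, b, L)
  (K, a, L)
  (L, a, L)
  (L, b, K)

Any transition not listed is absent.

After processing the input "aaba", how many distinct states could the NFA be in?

1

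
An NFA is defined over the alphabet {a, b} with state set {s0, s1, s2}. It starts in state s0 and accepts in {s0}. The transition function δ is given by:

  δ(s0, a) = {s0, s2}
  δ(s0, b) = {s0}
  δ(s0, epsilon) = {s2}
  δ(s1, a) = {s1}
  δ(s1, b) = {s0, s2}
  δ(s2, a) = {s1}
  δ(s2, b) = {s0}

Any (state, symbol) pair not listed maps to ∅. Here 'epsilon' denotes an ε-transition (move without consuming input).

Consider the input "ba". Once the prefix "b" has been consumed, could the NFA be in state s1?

No

Start: ε-closure({s0}) = {s0, s2}.
Read 'b': s0→{s0}, s2→{s0}; union {s0}; ε-closure = {s0, s2}.
State s1 is not in {s0, s2}.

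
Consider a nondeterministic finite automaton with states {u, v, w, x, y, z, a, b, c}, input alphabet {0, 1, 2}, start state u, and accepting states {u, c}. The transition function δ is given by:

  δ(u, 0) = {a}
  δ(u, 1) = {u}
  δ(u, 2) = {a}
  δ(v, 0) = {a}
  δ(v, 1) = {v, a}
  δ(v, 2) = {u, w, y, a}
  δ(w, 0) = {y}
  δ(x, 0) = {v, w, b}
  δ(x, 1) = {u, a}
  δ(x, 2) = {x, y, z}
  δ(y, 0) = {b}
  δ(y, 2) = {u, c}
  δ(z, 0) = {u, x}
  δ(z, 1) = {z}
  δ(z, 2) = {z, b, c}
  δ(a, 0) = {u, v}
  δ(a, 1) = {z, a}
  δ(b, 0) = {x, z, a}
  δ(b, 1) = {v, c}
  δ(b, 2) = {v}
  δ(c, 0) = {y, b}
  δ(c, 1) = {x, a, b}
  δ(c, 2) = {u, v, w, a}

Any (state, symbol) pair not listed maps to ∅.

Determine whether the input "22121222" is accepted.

Start in {u}.
Read '2': u→{a}; now {a}.
Read '2': a→∅; now ∅.
The set is empty and remains empty for the remaining 6 symbols.
The final set ∅ contains no accepting state.

No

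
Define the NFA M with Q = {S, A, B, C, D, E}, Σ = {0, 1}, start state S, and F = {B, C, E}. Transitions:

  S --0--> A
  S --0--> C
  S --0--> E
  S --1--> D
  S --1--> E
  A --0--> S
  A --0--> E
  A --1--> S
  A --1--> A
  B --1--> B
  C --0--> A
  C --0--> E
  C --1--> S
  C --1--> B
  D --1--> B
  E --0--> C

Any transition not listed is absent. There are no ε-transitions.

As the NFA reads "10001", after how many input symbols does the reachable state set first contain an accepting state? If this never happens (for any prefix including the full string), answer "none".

1

Start in {S}.
Read '1': {S} → {D, E}.
None of the earlier sets intersect F, but {D, E} does.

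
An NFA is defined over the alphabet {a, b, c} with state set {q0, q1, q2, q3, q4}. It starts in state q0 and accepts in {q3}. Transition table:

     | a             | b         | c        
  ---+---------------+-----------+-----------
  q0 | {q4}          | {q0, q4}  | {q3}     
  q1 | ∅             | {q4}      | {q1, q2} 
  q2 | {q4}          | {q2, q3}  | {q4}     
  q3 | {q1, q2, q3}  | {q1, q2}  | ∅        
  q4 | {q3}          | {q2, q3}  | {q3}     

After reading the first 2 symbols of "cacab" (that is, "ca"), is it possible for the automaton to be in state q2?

Start in {q0}.
Read 'c': {q0} → {q3}.
Read 'a': {q3} → {q1, q2, q3}.
State q2 is in {q1, q2, q3}.

Yes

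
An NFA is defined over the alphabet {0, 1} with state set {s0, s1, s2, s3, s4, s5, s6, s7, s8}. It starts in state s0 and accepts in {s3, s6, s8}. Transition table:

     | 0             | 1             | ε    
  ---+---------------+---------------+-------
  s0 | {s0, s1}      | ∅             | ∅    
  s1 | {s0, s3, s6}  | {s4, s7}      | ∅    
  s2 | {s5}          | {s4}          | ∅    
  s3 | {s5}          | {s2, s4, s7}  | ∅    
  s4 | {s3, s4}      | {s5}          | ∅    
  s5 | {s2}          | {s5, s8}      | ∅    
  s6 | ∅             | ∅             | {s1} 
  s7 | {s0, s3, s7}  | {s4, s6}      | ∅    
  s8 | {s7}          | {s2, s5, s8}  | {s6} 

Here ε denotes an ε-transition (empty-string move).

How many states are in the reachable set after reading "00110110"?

7

Start in {s0}.
Read '0': {s0} → {s0, s1}.
Read '0': {s0, s1} → {s0, s1, s3, s6}.
Read '1': {s0, s1, s3, s6} → {s2, s4, s7}.
Read '1': {s2, s4, s7} → {s1, s4, s5, s6}.
Read '0': {s1, s4, s5, s6} → {s0, s1, s2, s3, s4, s6}.
Read '1': {s0, s1, s2, s3, s4, s6} → {s2, s4, s5, s7}.
Read '1': {s2, s4, s5, s7} → {s1, s4, s5, s6, s8}.
Read '0': {s1, s4, s5, s6, s8} → {s0, s1, s2, s3, s4, s6, s7}.
That set has 7 states.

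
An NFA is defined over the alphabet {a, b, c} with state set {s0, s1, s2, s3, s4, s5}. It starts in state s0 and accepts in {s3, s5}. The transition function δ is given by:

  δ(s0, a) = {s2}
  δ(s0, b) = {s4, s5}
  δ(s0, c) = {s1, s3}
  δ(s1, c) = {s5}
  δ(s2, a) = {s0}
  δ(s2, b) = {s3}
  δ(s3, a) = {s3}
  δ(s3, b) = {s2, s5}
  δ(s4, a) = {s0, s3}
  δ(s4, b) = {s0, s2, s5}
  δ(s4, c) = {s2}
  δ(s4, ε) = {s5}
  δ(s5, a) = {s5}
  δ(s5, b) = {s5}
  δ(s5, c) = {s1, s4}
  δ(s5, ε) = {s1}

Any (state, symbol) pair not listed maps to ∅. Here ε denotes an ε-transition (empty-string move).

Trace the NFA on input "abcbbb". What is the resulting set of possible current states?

∅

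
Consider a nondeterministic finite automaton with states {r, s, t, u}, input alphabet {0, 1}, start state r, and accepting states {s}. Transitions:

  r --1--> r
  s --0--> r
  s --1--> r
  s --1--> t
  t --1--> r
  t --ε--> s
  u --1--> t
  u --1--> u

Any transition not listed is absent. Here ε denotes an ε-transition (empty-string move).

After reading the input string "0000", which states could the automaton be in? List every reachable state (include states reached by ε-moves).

Start in {r}.
Read '0': r→∅; now ∅.
The set is empty and remains empty for the remaining 3 symbols.

∅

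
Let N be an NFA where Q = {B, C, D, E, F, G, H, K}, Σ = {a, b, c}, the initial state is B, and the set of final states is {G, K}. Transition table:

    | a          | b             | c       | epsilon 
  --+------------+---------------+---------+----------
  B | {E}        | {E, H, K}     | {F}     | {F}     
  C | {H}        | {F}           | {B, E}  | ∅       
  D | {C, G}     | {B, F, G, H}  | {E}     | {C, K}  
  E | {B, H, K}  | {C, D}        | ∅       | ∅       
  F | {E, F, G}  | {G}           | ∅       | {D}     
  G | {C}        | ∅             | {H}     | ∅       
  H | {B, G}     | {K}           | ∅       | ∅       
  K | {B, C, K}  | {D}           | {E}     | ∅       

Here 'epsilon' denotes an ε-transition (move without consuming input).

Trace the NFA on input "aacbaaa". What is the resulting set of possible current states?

Start: ε-closure({B}) = {B, C, D, F, K}.
Read 'a': B→{E}, C→{H}, D→{C, G}, F→{E, F, G}, K→{B, C, K}; union {B, C, E, F, G, H, K}; ε-closure = {B, C, D, E, F, G, H, K}.
Read 'a': B→{E}, C→{H}, D→{C, G}, E→{B, H, K}, F→{E, F, G}, G→{C}, H→{B, G}, K→{B, C, K}; union {B, C, E, F, G, H, K}; ε-closure = {B, C, D, E, F, G, H, K}.
Read 'c': B→{F}, C→{B, E}, D→{E}, E→∅, F→∅, G→{H}, H→∅, K→{E}; union {B, E, F, H}; ε-closure = {B, C, D, E, F, H, K}.
Read 'b': B→{E, H, K}, C→{F}, D→{B, F, G, H}, E→{C, D}, F→{G}, H→{K}, K→{D}; now {B, C, D, E, F, G, H, K}.
Read 'a': B→{E}, C→{H}, D→{C, G}, E→{B, H, K}, F→{E, F, G}, G→{C}, H→{B, G}, K→{B, C, K}; union {B, C, E, F, G, H, K}; ε-closure = {B, C, D, E, F, G, H, K}.
Read 'a': B→{E}, C→{H}, D→{C, G}, E→{B, H, K}, F→{E, F, G}, G→{C}, H→{B, G}, K→{B, C, K}; union {B, C, E, F, G, H, K}; ε-closure = {B, C, D, E, F, G, H, K}.
Read 'a': B→{E}, C→{H}, D→{C, G}, E→{B, H, K}, F→{E, F, G}, G→{C}, H→{B, G}, K→{B, C, K}; union {B, C, E, F, G, H, K}; ε-closure = {B, C, D, E, F, G, H, K}.

{B, C, D, E, F, G, H, K}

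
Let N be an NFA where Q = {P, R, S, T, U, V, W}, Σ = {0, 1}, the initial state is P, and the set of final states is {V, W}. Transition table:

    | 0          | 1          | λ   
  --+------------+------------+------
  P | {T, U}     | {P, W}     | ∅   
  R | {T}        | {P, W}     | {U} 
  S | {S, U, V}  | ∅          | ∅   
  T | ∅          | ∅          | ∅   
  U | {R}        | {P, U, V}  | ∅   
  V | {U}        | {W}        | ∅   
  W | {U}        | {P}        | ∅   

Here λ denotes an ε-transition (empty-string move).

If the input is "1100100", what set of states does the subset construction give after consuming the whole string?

{R, T, U}

Start in {P}.
Read '1': P→{P, W}; now {P, W}.
Read '1': P→{P, W}, W→{P}; now {P, W}.
Read '0': P→{T, U}, W→{U}; now {T, U}.
Read '0': T→∅, U→{R}; union {R}; ε-closure = {R, U}.
Read '1': R→{P, W}, U→{P, U, V}; now {P, U, V, W}.
Read '0': P→{T, U}, U→{R}, V→{U}, W→{U}; now {R, T, U}.
Read '0': R→{T}, T→∅, U→{R}; union {R, T}; ε-closure = {R, T, U}.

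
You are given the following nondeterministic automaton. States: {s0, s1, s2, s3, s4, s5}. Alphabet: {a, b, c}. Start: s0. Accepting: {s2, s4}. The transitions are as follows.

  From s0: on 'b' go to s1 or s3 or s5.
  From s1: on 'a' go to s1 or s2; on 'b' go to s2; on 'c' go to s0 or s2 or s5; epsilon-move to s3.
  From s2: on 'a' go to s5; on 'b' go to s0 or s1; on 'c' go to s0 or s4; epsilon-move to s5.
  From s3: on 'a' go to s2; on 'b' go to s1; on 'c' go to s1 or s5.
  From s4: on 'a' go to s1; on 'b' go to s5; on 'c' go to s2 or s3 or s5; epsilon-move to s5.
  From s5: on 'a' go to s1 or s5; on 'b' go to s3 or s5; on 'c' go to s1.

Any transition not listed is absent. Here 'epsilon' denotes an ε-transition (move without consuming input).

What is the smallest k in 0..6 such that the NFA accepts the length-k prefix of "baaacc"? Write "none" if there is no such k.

2

Start in {s0}.
Read 'b': s0→{s1, s3, s5}; now {s1, s3, s5}.
Read 'a': s1→{s1, s2}, s3→{s2}, s5→{s1, s5}; union {s1, s2, s5}; ε-closure = {s1, s2, s3, s5}.
None of the earlier sets intersect F, but {s1, s2, s3, s5} does.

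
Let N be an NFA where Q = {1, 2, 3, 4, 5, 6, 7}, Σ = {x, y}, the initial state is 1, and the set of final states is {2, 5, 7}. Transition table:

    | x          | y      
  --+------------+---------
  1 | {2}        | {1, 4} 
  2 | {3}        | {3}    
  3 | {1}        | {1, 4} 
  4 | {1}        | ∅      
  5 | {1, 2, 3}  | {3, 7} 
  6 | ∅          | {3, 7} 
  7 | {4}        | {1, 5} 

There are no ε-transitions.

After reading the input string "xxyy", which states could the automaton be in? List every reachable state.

Start in {1}.
Read 'x': {1} → {2}.
Read 'x': {2} → {3}.
Read 'y': {3} → {1, 4}.
Read 'y': {1, 4} → {1, 4}.

{1, 4}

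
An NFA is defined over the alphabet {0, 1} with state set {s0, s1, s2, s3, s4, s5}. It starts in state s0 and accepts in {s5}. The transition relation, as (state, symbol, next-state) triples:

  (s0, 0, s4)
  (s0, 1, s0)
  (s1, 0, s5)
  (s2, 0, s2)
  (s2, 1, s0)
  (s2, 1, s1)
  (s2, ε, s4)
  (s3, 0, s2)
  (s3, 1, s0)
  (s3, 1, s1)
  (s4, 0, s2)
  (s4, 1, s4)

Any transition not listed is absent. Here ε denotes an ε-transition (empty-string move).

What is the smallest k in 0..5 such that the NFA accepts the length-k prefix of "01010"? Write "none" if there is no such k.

Start in {s0}.
Read '0': s0→{s4}; now {s4}.
Read '1': s4→{s4}; now {s4}.
Read '0': s4→{s2}; union {s2}; ε-closure = {s2, s4}.
Read '1': s2→{s0, s1}, s4→{s4}; now {s0, s1, s4}.
Read '0': s0→{s4}, s1→{s5}, s4→{s2}; now {s2, s4, s5}.
None of the earlier sets intersect F, but {s2, s4, s5} does.

5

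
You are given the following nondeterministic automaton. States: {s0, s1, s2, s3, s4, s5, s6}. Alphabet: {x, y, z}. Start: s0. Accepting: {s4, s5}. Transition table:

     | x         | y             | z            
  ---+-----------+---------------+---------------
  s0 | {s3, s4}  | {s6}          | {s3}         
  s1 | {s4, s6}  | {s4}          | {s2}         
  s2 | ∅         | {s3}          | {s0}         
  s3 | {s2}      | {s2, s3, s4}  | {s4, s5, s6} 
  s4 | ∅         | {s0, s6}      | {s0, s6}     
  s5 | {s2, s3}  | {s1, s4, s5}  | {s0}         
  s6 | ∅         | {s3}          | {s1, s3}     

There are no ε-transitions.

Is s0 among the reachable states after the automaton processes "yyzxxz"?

Start in {s0}.
Read 'y': {s0} → {s6}.
Read 'y': {s6} → {s3}.
Read 'z': {s3} → {s4, s5, s6}.
Read 'x': {s4, s5, s6} → {s2, s3}.
Read 'x': {s2, s3} → {s2}.
Read 'z': {s2} → {s0}.
State s0 is in {s0}.

Yes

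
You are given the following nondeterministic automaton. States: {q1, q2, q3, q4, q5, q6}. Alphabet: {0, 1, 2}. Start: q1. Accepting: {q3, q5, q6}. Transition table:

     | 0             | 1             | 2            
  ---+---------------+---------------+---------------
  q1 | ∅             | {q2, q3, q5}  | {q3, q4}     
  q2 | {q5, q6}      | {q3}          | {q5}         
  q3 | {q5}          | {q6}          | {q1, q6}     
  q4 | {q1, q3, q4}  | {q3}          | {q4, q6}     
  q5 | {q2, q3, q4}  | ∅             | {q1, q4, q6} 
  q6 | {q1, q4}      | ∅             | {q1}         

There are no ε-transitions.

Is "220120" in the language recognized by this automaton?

Yes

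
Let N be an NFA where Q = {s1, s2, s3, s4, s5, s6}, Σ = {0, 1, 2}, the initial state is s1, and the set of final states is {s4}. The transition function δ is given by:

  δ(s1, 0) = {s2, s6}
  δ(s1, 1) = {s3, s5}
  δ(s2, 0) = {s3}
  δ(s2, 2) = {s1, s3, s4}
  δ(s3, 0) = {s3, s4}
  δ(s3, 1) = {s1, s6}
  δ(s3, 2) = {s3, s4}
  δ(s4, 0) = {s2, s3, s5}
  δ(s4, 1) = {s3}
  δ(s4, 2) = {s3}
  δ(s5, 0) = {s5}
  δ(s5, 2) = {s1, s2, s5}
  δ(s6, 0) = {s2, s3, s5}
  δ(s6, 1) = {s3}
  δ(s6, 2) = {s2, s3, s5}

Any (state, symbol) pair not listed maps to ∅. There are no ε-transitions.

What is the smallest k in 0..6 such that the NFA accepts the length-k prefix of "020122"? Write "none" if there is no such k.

2

Start in {s1}.
Read '0': s1→{s2, s6}; now {s2, s6}.
Read '2': s2→{s1, s3, s4}, s6→{s2, s3, s5}; now {s1, s2, s3, s4, s5}.
None of the earlier sets intersect F, but {s1, s2, s3, s4, s5} does.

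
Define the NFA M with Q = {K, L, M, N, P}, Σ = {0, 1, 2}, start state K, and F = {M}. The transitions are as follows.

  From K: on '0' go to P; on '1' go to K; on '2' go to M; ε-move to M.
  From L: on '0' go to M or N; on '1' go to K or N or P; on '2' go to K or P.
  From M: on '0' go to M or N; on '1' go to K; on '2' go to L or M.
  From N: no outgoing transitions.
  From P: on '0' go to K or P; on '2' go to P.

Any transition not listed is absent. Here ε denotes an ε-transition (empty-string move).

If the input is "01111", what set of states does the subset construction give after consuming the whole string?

Start: ε-closure({K}) = {K, M}.
Read '0': K→{P}, M→{M, N}; now {M, N, P}.
Read '1': M→{K}, N→∅, P→∅; union {K}; ε-closure = {K, M}.
Read '1': K→{K}, M→{K}; union {K}; ε-closure = {K, M}.
Read '1': K→{K}, M→{K}; union {K}; ε-closure = {K, M}.
Read '1': K→{K}, M→{K}; union {K}; ε-closure = {K, M}.

{K, M}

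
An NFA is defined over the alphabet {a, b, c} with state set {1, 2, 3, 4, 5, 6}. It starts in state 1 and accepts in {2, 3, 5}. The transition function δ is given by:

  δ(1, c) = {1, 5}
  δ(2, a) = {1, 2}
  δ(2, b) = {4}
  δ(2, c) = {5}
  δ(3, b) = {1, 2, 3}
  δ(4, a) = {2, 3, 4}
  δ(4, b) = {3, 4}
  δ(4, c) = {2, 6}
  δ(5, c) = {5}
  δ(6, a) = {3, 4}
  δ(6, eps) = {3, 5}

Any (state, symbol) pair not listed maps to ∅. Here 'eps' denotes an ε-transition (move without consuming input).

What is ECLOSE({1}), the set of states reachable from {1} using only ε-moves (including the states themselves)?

{1}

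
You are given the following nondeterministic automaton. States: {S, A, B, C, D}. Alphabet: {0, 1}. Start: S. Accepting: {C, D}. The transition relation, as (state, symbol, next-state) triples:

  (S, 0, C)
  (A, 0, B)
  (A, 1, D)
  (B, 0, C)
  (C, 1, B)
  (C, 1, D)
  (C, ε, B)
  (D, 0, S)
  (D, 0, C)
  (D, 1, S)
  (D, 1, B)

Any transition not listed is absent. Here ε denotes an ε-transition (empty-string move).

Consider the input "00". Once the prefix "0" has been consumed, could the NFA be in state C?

Start in {S}.
Read '0': S→{C}; union {C}; ε-closure = {B, C}.
State C is in {B, C}.

Yes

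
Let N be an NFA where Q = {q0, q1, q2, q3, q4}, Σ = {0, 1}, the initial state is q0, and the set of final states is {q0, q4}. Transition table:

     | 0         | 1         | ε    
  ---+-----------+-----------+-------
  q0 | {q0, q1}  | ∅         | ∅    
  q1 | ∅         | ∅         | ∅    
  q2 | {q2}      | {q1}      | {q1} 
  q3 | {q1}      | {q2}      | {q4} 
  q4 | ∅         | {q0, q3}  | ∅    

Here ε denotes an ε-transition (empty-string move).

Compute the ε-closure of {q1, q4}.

Begin with {q1, q4}.
No ε-moves leave this set, so the closure equals the set itself.

{q1, q4}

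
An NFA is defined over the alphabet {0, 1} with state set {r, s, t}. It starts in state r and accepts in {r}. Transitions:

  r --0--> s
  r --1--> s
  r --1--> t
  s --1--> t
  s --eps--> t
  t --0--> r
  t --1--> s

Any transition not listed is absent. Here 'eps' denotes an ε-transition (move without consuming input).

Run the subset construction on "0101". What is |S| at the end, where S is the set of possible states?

2

Start in {r}.
Read '0': r→{s}; union {s}; ε-closure = {s, t}.
Read '1': s→{t}, t→{s}; now {s, t}.
Read '0': s→∅, t→{r}; now {r}.
Read '1': r→{s, t}; now {s, t}.
That set has 2 states.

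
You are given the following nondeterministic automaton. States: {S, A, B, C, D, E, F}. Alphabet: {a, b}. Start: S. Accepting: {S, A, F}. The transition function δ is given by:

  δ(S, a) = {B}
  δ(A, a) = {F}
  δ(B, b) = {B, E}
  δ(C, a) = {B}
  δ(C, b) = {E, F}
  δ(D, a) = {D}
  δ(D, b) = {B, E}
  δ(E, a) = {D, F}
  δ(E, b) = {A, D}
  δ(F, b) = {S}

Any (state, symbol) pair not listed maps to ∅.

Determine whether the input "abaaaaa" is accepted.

No

Start in {S}.
Read 'a': S→{B}; now {B}.
Read 'b': B→{B, E}; now {B, E}.
Read 'a': B→∅, E→{D, F}; now {D, F}.
Read 'a': D→{D}, F→∅; now {D}.
Read 'a': D→{D}; now {D}.
Read 'a': D→{D}; now {D}.
Read 'a': D→{D}; now {D}.
The final set {D} contains no accepting state.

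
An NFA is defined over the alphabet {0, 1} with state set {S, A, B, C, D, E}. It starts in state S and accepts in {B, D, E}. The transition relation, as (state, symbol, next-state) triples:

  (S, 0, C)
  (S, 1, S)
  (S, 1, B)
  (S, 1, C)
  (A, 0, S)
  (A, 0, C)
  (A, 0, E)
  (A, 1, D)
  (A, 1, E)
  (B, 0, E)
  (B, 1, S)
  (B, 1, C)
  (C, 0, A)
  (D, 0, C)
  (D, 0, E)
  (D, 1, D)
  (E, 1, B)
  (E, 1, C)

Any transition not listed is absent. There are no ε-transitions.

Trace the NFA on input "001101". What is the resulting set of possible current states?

{B, C, D, E}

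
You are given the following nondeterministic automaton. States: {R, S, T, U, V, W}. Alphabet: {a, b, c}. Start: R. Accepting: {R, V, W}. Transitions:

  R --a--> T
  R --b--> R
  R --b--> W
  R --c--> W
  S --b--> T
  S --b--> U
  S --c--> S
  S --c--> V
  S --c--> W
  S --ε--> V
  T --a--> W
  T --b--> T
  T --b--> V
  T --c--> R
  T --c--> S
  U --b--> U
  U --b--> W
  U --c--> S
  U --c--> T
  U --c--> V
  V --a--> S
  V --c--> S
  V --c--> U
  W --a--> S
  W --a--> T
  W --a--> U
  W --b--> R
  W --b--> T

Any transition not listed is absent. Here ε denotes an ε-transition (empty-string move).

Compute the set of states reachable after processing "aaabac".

{R, S, T, U, V, W}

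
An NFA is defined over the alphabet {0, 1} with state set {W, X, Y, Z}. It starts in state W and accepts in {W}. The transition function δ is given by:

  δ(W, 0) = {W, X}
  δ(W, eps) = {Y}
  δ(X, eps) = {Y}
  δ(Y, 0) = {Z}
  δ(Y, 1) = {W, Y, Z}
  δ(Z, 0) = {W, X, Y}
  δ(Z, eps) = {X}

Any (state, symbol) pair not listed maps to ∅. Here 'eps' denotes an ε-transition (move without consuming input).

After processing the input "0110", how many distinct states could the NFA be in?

4

Start: ε-closure({W}) = {W, Y}.
Read '0': W→{W, X}, Y→{Z}; union {W, X, Z}; ε-closure = {W, X, Y, Z}.
Read '1': W→∅, X→∅, Y→{W, Y, Z}, Z→∅; union {W, Y, Z}; ε-closure = {W, X, Y, Z}.
Read '1': W→∅, X→∅, Y→{W, Y, Z}, Z→∅; union {W, Y, Z}; ε-closure = {W, X, Y, Z}.
Read '0': W→{W, X}, X→∅, Y→{Z}, Z→{W, X, Y}; now {W, X, Y, Z}.
That set has 4 states.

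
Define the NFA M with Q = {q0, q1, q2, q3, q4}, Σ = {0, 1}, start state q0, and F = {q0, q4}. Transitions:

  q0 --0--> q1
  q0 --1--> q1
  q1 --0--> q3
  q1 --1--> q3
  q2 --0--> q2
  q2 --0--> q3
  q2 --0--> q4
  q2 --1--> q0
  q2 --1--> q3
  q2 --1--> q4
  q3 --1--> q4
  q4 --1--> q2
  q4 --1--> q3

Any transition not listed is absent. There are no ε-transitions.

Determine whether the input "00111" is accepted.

Start in {q0}.
Read '0': q0→{q1}; now {q1}.
Read '0': q1→{q3}; now {q3}.
Read '1': q3→{q4}; now {q4}.
Read '1': q4→{q2, q3}; now {q2, q3}.
Read '1': q2→{q0, q3, q4}, q3→{q4}; now {q0, q3, q4}.
The final set {q0, q3, q4} contains the accepting states q0, q4.

Yes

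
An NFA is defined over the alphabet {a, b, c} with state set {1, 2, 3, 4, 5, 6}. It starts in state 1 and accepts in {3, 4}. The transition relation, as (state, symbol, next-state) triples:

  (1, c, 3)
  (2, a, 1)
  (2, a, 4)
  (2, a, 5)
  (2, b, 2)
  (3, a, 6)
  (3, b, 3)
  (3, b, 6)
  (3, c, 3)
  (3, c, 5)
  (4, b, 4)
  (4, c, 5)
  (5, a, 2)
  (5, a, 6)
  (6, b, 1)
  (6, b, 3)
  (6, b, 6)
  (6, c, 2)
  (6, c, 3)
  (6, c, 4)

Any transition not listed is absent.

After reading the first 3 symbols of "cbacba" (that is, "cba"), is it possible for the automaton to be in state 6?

Yes

Start in {1}.
Read 'c': 1→{3}; now {3}.
Read 'b': 3→{3, 6}; now {3, 6}.
Read 'a': 3→{6}, 6→∅; now {6}.
State 6 is in {6}.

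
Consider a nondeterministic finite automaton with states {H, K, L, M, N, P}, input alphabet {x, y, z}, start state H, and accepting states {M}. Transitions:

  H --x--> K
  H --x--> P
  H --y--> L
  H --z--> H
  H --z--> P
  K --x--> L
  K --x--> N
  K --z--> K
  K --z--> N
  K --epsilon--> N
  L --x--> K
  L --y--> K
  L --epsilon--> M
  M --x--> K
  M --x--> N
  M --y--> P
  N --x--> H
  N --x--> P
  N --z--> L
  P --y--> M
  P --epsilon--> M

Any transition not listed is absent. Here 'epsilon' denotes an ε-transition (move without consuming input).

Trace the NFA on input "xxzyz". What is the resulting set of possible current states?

Start in {H}.
Read 'x': H→{K, P}; union {K, P}; ε-closure = {K, M, N, P}.
Read 'x': K→{L, N}, M→{K, N}, N→{H, P}, P→∅; union {H, K, L, N, P}; ε-closure = {H, K, L, M, N, P}.
Read 'z': H→{H, P}, K→{K, N}, L→∅, M→∅, N→{L}, P→∅; union {H, K, L, N, P}; ε-closure = {H, K, L, M, N, P}.
Read 'y': H→{L}, K→∅, L→{K}, M→{P}, N→∅, P→{M}; union {K, L, M, P}; ε-closure = {K, L, M, N, P}.
Read 'z': K→{K, N}, L→∅, M→∅, N→{L}, P→∅; union {K, L, N}; ε-closure = {K, L, M, N}.

{K, L, M, N}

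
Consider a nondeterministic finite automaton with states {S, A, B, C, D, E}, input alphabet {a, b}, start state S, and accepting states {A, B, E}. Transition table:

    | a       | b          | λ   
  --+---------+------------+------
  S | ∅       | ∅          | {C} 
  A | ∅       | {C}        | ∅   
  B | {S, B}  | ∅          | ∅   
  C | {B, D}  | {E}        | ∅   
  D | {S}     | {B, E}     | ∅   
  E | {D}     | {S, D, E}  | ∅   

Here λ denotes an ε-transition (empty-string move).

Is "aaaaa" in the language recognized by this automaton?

Yes

Start: ε-closure({S}) = {S, C}.
Read 'a': {S, C} → {B, D}.
Read 'a': {B, D} → {S, B, C}.
Read 'a': {S, B, C} → {S, B, C, D}.
Read 'a': {S, B, C, D} → {S, B, C, D}.
Read 'a': {S, B, C, D} → {S, B, C, D}.
The final set {S, B, C, D} contains the accepting state B.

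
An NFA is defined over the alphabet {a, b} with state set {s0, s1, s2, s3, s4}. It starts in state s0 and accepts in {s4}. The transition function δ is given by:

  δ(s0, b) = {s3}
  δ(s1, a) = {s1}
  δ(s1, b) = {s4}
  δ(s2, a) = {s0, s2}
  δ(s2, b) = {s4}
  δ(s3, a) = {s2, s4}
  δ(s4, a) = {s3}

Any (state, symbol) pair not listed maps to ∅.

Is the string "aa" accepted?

Start in {s0}.
Read 'a': s0→∅; now ∅.
The set is empty and remains empty for the remaining 1 symbol.
The final set ∅ contains no accepting state.

No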